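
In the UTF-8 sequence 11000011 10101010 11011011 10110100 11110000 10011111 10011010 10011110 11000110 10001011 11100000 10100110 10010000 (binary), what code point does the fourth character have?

U+018B

Offset 0: leading byte 0xC3 = 11000011 → 2-byte char #1 = C3 AA.
Offset 2: leading byte 0xDB = 11011011 → 2-byte char #2 = DB B4.
Offset 4: leading byte 0xF0 = 11110000 → 4-byte char #3 = F0 9F 9A 9E.
Offset 8: leading byte 0xC6 = 11000110 → 2-byte char #4 = C6 8B.
Leading byte 0xC6 = 11000110 matches 110xxxxx → 2-byte sequence.
Byte 1: 0xC6 = 11000110, payload 00110 (5 bits).
Byte 2: 0x8B = 10001011 (10xxxxxx ✓), payload 001011.
Concatenate: 00110001011 = 0x18B (11 bits → U+018B).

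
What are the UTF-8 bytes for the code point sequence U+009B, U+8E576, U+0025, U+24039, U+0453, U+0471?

U+009B: 2-byte form → C2 9B.
U+8E576: 4-byte form → F2 8E 95 B6.
U+0025: 1-byte form → 25.
U+24039: 4-byte form → F0 A4 80 B9.
U+0453: 2-byte form → D1 93.
U+0471: 2-byte form → D1 B1.
Concatenated (15 bytes): C2 9B F2 8E 95 B6 25 F0 A4 80 B9 D1 93 D1 B1.

C2 9B F2 8E 95 B6 25 F0 A4 80 B9 D1 93 D1 B1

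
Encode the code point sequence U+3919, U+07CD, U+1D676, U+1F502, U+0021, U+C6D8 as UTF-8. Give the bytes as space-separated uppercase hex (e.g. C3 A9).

E3 A4 99 DF 8D F0 9D 99 B6 F0 9F 94 82 21 EC 9B 98

U+3919: 3-byte form → E3 A4 99.
U+07CD: 2-byte form → DF 8D.
U+1D676: 4-byte form → F0 9D 99 B6.
U+1F502: 4-byte form → F0 9F 94 82.
U+0021: 1-byte form → 21.
U+C6D8: 3-byte form → EC 9B 98.
Concatenated (17 bytes): E3 A4 99 DF 8D F0 9D 99 B6 F0 9F 94 82 21 EC 9B 98.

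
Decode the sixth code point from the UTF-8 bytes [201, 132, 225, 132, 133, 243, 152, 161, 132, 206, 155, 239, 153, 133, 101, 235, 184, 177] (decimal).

Offset 0: leading byte 0xC9 = 11001001 → 2-byte char #1 = C9 84.
Offset 2: leading byte 0xE1 = 11100001 → 3-byte char #2 = E1 84 85.
Offset 5: leading byte 0xF3 = 11110011 → 4-byte char #3 = F3 98 A1 84.
Offset 9: leading byte 0xCE = 11001110 → 2-byte char #4 = CE 9B.
Offset 11: leading byte 0xEF = 11101111 → 3-byte char #5 = EF 99 85.
Offset 14: leading byte 0x65 = 01100101 → 1-byte char #6 = 65.
Leading byte 0x65 = 01100101 matches 0xxxxxxx → 1-byte sequence.
Byte 1: 0x65 = 01100101, payload 1100101 (7 bits).
Concatenate: 1100101 = 0x65 (7 bits → U+0065).

U+0065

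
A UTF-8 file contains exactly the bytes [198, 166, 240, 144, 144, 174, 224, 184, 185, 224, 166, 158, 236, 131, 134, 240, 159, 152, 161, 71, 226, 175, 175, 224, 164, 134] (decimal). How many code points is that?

Byte at offset 0: 0xC6 = 11000110 → 2-byte char (#1). Advance 2.
Byte at offset 2: 0xF0 = 11110000 → 4-byte char (#2). Advance 4.
Byte at offset 6: 0xE0 = 11100000 → 3-byte char (#3). Advance 3.
Byte at offset 9: 0xE0 = 11100000 → 3-byte char (#4). Advance 3.
Byte at offset 12: 0xEC = 11101100 → 3-byte char (#5). Advance 3.
Byte at offset 15: 0xF0 = 11110000 → 4-byte char (#6). Advance 4.
Byte at offset 19: 0x47 = 01000111 → 1-byte char (#7). Advance 1.
Byte at offset 20: 0xE2 = 11100010 → 3-byte char (#8). Advance 3.
Byte at offset 23: 0xE0 = 11100000 → 3-byte char (#9). Advance 3.
Reached end at offset 26 after 9 code points.

9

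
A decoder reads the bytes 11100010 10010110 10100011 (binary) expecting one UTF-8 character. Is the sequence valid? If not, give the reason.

Leading byte 0xE2 = 11100010 → 3-byte form.
Continuation bytes 0x96=10010110, 0xA3=10100011 all match 10xxxxxx.
Decoded value 0x25A3 is ≥ 0x800 (shortest form) and not a surrogate.

valid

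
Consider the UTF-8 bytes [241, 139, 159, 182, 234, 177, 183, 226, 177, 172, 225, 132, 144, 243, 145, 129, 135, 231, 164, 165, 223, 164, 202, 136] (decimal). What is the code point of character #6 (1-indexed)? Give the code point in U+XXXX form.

U+7925

Offset 0: leading byte 0xF1 = 11110001 → 4-byte char #1 = F1 8B 9F B6.
Offset 4: leading byte 0xEA = 11101010 → 3-byte char #2 = EA B1 B7.
Offset 7: leading byte 0xE2 = 11100010 → 3-byte char #3 = E2 B1 AC.
Offset 10: leading byte 0xE1 = 11100001 → 3-byte char #4 = E1 84 90.
Offset 13: leading byte 0xF3 = 11110011 → 4-byte char #5 = F3 91 81 87.
Offset 17: leading byte 0xE7 = 11100111 → 3-byte char #6 = E7 A4 A5.
Leading byte 0xE7 = 11100111 matches 1110xxxx → 3-byte sequence.
Byte 1: 0xE7 = 11100111, payload 0111 (4 bits).
Byte 2: 0xA4 = 10100100 (10xxxxxx ✓), payload 100100.
Byte 3: 0xA5 = 10100101 (10xxxxxx ✓), payload 100101.
Concatenate: 0111100100100101 = 0x7925 (16 bits → U+7925).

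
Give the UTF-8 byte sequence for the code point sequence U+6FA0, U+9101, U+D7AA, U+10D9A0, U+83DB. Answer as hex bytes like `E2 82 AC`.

U+6FA0: 3-byte form → E6 BE A0.
U+9101: 3-byte form → E9 84 81.
U+D7AA: 3-byte form → ED 9E AA.
U+10D9A0: 4-byte form → F4 8D A6 A0.
U+83DB: 3-byte form → E8 8F 9B.
Concatenated (16 bytes): E6 BE A0 E9 84 81 ED 9E AA F4 8D A6 A0 E8 8F 9B.

E6 BE A0 E9 84 81 ED 9E AA F4 8D A6 A0 E8 8F 9B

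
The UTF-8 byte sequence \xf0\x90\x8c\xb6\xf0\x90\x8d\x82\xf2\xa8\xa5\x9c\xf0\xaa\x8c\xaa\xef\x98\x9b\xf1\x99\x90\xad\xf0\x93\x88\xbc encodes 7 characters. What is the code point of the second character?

Offset 0: leading byte 0xF0 = 11110000 → 4-byte char #1 = F0 90 8C B6.
Offset 4: leading byte 0xF0 = 11110000 → 4-byte char #2 = F0 90 8D 82.
Leading byte 0xF0 = 11110000 matches 11110xxx → 4-byte sequence.
Byte 1: 0xF0 = 11110000, payload 000 (3 bits).
Byte 2: 0x90 = 10010000 (10xxxxxx ✓), payload 010000.
Byte 3: 0x8D = 10001101 (10xxxxxx ✓), payload 001101.
Byte 4: 0x82 = 10000010 (10xxxxxx ✓), payload 000010.
Concatenate: 000010000001101000010 = 0x10342 (21 bits → U+10342).

U+10342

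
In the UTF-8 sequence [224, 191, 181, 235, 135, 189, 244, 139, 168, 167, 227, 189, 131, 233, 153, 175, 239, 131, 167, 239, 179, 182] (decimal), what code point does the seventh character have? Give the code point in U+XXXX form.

U+FCF6

Offset 0: leading byte 0xE0 = 11100000 → 3-byte char #1 = E0 BF B5.
Offset 3: leading byte 0xEB = 11101011 → 3-byte char #2 = EB 87 BD.
Offset 6: leading byte 0xF4 = 11110100 → 4-byte char #3 = F4 8B A8 A7.
Offset 10: leading byte 0xE3 = 11100011 → 3-byte char #4 = E3 BD 83.
Offset 13: leading byte 0xE9 = 11101001 → 3-byte char #5 = E9 99 AF.
Offset 16: leading byte 0xEF = 11101111 → 3-byte char #6 = EF 83 A7.
Offset 19: leading byte 0xEF = 11101111 → 3-byte char #7 = EF B3 B6.
Leading byte 0xEF = 11101111 matches 1110xxxx → 3-byte sequence.
Byte 1: 0xEF = 11101111, payload 1111 (4 bits).
Byte 2: 0xB3 = 10110011 (10xxxxxx ✓), payload 110011.
Byte 3: 0xB6 = 10110110 (10xxxxxx ✓), payload 110110.
Concatenate: 1111110011110110 = 0xFCF6 (16 bits → U+FCF6).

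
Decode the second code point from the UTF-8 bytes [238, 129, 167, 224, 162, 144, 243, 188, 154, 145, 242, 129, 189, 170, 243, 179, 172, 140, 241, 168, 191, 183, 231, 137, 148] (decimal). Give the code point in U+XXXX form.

Offset 0: leading byte 0xEE = 11101110 → 3-byte char #1 = EE 81 A7.
Offset 3: leading byte 0xE0 = 11100000 → 3-byte char #2 = E0 A2 90.
Leading byte 0xE0 = 11100000 matches 1110xxxx → 3-byte sequence.
Byte 1: 0xE0 = 11100000, payload 0000 (4 bits).
Byte 2: 0xA2 = 10100010 (10xxxxxx ✓), payload 100010.
Byte 3: 0x90 = 10010000 (10xxxxxx ✓), payload 010000.
Concatenate: 0000100010010000 = 0x890 (16 bits → U+0890).

U+0890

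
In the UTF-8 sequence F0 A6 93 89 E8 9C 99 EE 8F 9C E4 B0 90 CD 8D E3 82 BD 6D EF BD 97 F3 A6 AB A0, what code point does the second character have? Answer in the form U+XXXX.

U+8719

Offset 0: leading byte 0xF0 = 11110000 → 4-byte char #1 = F0 A6 93 89.
Offset 4: leading byte 0xE8 = 11101000 → 3-byte char #2 = E8 9C 99.
Leading byte 0xE8 = 11101000 matches 1110xxxx → 3-byte sequence.
Byte 1: 0xE8 = 11101000, payload 1000 (4 bits).
Byte 2: 0x9C = 10011100 (10xxxxxx ✓), payload 011100.
Byte 3: 0x99 = 10011001 (10xxxxxx ✓), payload 011001.
Concatenate: 1000011100011001 = 0x8719 (16 bits → U+8719).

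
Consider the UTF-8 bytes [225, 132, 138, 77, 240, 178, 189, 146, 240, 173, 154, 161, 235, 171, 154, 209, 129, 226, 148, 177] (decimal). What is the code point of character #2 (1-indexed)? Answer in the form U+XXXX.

U+004D

Offset 0: leading byte 0xE1 = 11100001 → 3-byte char #1 = E1 84 8A.
Offset 3: leading byte 0x4D = 01001101 → 1-byte char #2 = 4D.
Leading byte 0x4D = 01001101 matches 0xxxxxxx → 1-byte sequence.
Byte 1: 0x4D = 01001101, payload 1001101 (7 bits).
Concatenate: 1001101 = 0x4D (7 bits → U+004D).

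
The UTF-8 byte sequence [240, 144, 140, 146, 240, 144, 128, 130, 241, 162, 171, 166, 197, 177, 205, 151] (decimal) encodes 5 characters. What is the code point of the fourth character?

U+0171

Offset 0: leading byte 0xF0 = 11110000 → 4-byte char #1 = F0 90 8C 92.
Offset 4: leading byte 0xF0 = 11110000 → 4-byte char #2 = F0 90 80 82.
Offset 8: leading byte 0xF1 = 11110001 → 4-byte char #3 = F1 A2 AB A6.
Offset 12: leading byte 0xC5 = 11000101 → 2-byte char #4 = C5 B1.
Leading byte 0xC5 = 11000101 matches 110xxxxx → 2-byte sequence.
Byte 1: 0xC5 = 11000101, payload 00101 (5 bits).
Byte 2: 0xB1 = 10110001 (10xxxxxx ✓), payload 110001.
Concatenate: 00101110001 = 0x171 (11 bits → U+0171).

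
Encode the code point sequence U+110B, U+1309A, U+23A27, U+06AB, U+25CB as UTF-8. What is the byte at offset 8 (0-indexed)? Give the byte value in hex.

0xA3

U+110B → 3-byte form E1 84 8B at offsets 0–2.
U+1309A → 4-byte form F0 93 82 9A at offsets 3–6.
U+23A27 → 4-byte form F0 A3 A8 A7 at offsets 7–10.
Offset 8 falls in char 3's range; it's byte 2 of F0 A3 A8 A7 = 0xA3.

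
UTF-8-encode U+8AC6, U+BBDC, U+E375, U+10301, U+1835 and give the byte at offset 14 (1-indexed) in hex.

0xE1

1-indexed offset 14 is 0-indexed offset 13.
U+8AC6 → 3-byte form E8 AB 86 at offsets 0–2.
U+BBDC → 3-byte form EB AF 9C at offsets 3–5.
U+E375 → 3-byte form EE 8D B5 at offsets 6–8.
U+10301 → 4-byte form F0 90 8C 81 at offsets 9–12.
U+1835 → 3-byte form E1 A0 B5 at offsets 13–15.
Offset 13 falls in char 5's range; it's byte 1 of E1 A0 B5 = 0xE1.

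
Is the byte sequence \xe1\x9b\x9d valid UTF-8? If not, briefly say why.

valid

Leading byte 0xE1 = 11100001 → 3-byte form.
Continuation bytes 0x9B=10011011, 0x9D=10011101 all match 10xxxxxx.
Decoded value 0x16DD is ≥ 0x800 (shortest form) and not a surrogate.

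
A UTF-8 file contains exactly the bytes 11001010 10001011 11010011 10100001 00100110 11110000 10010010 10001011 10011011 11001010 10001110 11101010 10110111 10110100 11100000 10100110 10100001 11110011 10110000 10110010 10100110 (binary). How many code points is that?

Byte at offset 0: 0xCA = 11001010 → 2-byte char (#1). Advance 2.
Byte at offset 2: 0xD3 = 11010011 → 2-byte char (#2). Advance 2.
Byte at offset 4: 0x26 = 00100110 → 1-byte char (#3). Advance 1.
Byte at offset 5: 0xF0 = 11110000 → 4-byte char (#4). Advance 4.
Byte at offset 9: 0xCA = 11001010 → 2-byte char (#5). Advance 2.
Byte at offset 11: 0xEA = 11101010 → 3-byte char (#6). Advance 3.
Byte at offset 14: 0xE0 = 11100000 → 3-byte char (#7). Advance 3.
Byte at offset 17: 0xF3 = 11110011 → 4-byte char (#8). Advance 4.
Reached end at offset 21 after 8 code points.

8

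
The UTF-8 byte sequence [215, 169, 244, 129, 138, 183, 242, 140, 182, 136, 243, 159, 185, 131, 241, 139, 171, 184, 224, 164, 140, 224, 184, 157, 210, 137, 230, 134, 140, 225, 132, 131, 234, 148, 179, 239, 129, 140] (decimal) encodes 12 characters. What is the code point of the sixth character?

Offset 0: leading byte 0xD7 = 11010111 → 2-byte char #1 = D7 A9.
Offset 2: leading byte 0xF4 = 11110100 → 4-byte char #2 = F4 81 8A B7.
Offset 6: leading byte 0xF2 = 11110010 → 4-byte char #3 = F2 8C B6 88.
Offset 10: leading byte 0xF3 = 11110011 → 4-byte char #4 = F3 9F B9 83.
Offset 14: leading byte 0xF1 = 11110001 → 4-byte char #5 = F1 8B AB B8.
Offset 18: leading byte 0xE0 = 11100000 → 3-byte char #6 = E0 A4 8C.
Leading byte 0xE0 = 11100000 matches 1110xxxx → 3-byte sequence.
Byte 1: 0xE0 = 11100000, payload 0000 (4 bits).
Byte 2: 0xA4 = 10100100 (10xxxxxx ✓), payload 100100.
Byte 3: 0x8C = 10001100 (10xxxxxx ✓), payload 001100.
Concatenate: 0000100100001100 = 0x90C (16 bits → U+090C).

U+090C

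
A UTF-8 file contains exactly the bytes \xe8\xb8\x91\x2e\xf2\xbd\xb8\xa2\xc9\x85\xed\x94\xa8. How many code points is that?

Byte at offset 0: 0xE8 = 11101000 → 3-byte char (#1). Advance 3.
Byte at offset 3: 0x2E = 00101110 → 1-byte char (#2). Advance 1.
Byte at offset 4: 0xF2 = 11110010 → 4-byte char (#3). Advance 4.
Byte at offset 8: 0xC9 = 11001001 → 2-byte char (#4). Advance 2.
Byte at offset 10: 0xED = 11101101 → 3-byte char (#5). Advance 3.
Reached end at offset 13 after 5 code points.

5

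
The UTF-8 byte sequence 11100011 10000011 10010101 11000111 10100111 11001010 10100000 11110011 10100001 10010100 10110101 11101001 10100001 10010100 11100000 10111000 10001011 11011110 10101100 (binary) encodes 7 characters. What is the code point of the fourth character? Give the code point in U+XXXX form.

U+E1535

Offset 0: leading byte 0xE3 = 11100011 → 3-byte char #1 = E3 83 95.
Offset 3: leading byte 0xC7 = 11000111 → 2-byte char #2 = C7 A7.
Offset 5: leading byte 0xCA = 11001010 → 2-byte char #3 = CA A0.
Offset 7: leading byte 0xF3 = 11110011 → 4-byte char #4 = F3 A1 94 B5.
Leading byte 0xF3 = 11110011 matches 11110xxx → 4-byte sequence.
Byte 1: 0xF3 = 11110011, payload 011 (3 bits).
Byte 2: 0xA1 = 10100001 (10xxxxxx ✓), payload 100001.
Byte 3: 0x94 = 10010100 (10xxxxxx ✓), payload 010100.
Byte 4: 0xB5 = 10110101 (10xxxxxx ✓), payload 110101.
Concatenate: 011100001010100110101 = 0xE1535 (21 bits → U+E1535).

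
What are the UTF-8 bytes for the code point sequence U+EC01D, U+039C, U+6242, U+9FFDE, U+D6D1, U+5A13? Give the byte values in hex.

F3 AC 80 9D CE 9C E6 89 82 F2 9F BF 9E ED 9B 91 E5 A8 93

U+EC01D: 4-byte form → F3 AC 80 9D.
U+039C: 2-byte form → CE 9C.
U+6242: 3-byte form → E6 89 82.
U+9FFDE: 4-byte form → F2 9F BF 9E.
U+D6D1: 3-byte form → ED 9B 91.
U+5A13: 3-byte form → E5 A8 93.
Concatenated (19 bytes): F3 AC 80 9D CE 9C E6 89 82 F2 9F BF 9E ED 9B 91 E5 A8 93.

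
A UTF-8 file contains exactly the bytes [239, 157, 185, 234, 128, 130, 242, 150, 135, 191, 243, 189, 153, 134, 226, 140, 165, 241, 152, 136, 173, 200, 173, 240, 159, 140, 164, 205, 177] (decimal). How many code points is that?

Byte at offset 0: 0xEF = 11101111 → 3-byte char (#1). Advance 3.
Byte at offset 3: 0xEA = 11101010 → 3-byte char (#2). Advance 3.
Byte at offset 6: 0xF2 = 11110010 → 4-byte char (#3). Advance 4.
Byte at offset 10: 0xF3 = 11110011 → 4-byte char (#4). Advance 4.
Byte at offset 14: 0xE2 = 11100010 → 3-byte char (#5). Advance 3.
Byte at offset 17: 0xF1 = 11110001 → 4-byte char (#6). Advance 4.
Byte at offset 21: 0xC8 = 11001000 → 2-byte char (#7). Advance 2.
Byte at offset 23: 0xF0 = 11110000 → 4-byte char (#8). Advance 4.
Byte at offset 27: 0xCD = 11001101 → 2-byte char (#9). Advance 2.
Reached end at offset 29 after 9 code points.

9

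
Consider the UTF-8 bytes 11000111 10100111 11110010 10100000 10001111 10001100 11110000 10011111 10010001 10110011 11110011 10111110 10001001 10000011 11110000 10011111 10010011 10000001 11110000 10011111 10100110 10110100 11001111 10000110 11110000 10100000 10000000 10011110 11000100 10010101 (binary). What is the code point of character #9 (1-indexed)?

U+0115

Offset 0: leading byte 0xC7 = 11000111 → 2-byte char #1 = C7 A7.
Offset 2: leading byte 0xF2 = 11110010 → 4-byte char #2 = F2 A0 8F 8C.
Offset 6: leading byte 0xF0 = 11110000 → 4-byte char #3 = F0 9F 91 B3.
Offset 10: leading byte 0xF3 = 11110011 → 4-byte char #4 = F3 BE 89 83.
Offset 14: leading byte 0xF0 = 11110000 → 4-byte char #5 = F0 9F 93 81.
Offset 18: leading byte 0xF0 = 11110000 → 4-byte char #6 = F0 9F A6 B4.
Offset 22: leading byte 0xCF = 11001111 → 2-byte char #7 = CF 86.
Offset 24: leading byte 0xF0 = 11110000 → 4-byte char #8 = F0 A0 80 9E.
Offset 28: leading byte 0xC4 = 11000100 → 2-byte char #9 = C4 95.
Leading byte 0xC4 = 11000100 matches 110xxxxx → 2-byte sequence.
Byte 1: 0xC4 = 11000100, payload 00100 (5 bits).
Byte 2: 0x95 = 10010101 (10xxxxxx ✓), payload 010101.
Concatenate: 00100010101 = 0x115 (11 bits → U+0115).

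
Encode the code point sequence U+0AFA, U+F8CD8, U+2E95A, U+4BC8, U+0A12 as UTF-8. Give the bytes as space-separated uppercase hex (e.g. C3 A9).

U+0AFA: 3-byte form → E0 AB BA.
U+F8CD8: 4-byte form → F3 B8 B3 98.
U+2E95A: 4-byte form → F0 AE A5 9A.
U+4BC8: 3-byte form → E4 AF 88.
U+0A12: 3-byte form → E0 A8 92.
Concatenated (17 bytes): E0 AB BA F3 B8 B3 98 F0 AE A5 9A E4 AF 88 E0 A8 92.

E0 AB BA F3 B8 B3 98 F0 AE A5 9A E4 AF 88 E0 A8 92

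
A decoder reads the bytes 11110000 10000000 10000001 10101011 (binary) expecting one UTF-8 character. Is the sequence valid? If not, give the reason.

invalid (overlong encoding)

Leading byte 0xF0 = 11110000 → 4-byte form.
Continuation bytes all match 10xxxxxx. Payload decodes to 0x6B.
But 0x6B < 0x10000, the minimum for a 4-byte sequence — this is an overlong encoding.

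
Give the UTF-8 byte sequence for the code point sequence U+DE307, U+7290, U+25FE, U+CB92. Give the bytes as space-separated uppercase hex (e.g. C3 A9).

F3 9E 8C 87 E7 8A 90 E2 97 BE EC AE 92

U+DE307: 4-byte form → F3 9E 8C 87.
U+7290: 3-byte form → E7 8A 90.
U+25FE: 3-byte form → E2 97 BE.
U+CB92: 3-byte form → EC AE 92.
Concatenated (13 bytes): F3 9E 8C 87 E7 8A 90 E2 97 BE EC AE 92.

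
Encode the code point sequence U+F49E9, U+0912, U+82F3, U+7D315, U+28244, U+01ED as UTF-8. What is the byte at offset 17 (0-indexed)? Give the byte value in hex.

0x84

U+F49E9 → 4-byte form F3 B4 A7 A9 at offsets 0–3.
U+0912 → 3-byte form E0 A4 92 at offsets 4–6.
U+82F3 → 3-byte form E8 8B B3 at offsets 7–9.
U+7D315 → 4-byte form F1 BD 8C 95 at offsets 10–13.
U+28244 → 4-byte form F0 A8 89 84 at offsets 14–17.
Offset 17 falls in char 5's range; it's byte 4 of F0 A8 89 84 = 0x84.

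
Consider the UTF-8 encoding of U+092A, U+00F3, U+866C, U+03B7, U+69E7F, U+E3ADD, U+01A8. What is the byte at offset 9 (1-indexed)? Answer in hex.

1-indexed offset 9 is 0-indexed offset 8.
U+092A → 3-byte form E0 A4 AA at offsets 0–2.
U+00F3 → 2-byte form C3 B3 at offsets 3–4.
U+866C → 3-byte form E8 99 AC at offsets 5–7.
U+03B7 → 2-byte form CE B7 at offsets 8–9.
Offset 8 falls in char 4's range; it's byte 1 of CE B7 = 0xCE.

0xCE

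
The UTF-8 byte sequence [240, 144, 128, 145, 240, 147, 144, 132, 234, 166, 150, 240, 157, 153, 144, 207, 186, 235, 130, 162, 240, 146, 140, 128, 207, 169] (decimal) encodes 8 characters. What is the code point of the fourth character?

Offset 0: leading byte 0xF0 = 11110000 → 4-byte char #1 = F0 90 80 91.
Offset 4: leading byte 0xF0 = 11110000 → 4-byte char #2 = F0 93 90 84.
Offset 8: leading byte 0xEA = 11101010 → 3-byte char #3 = EA A6 96.
Offset 11: leading byte 0xF0 = 11110000 → 4-byte char #4 = F0 9D 99 90.
Leading byte 0xF0 = 11110000 matches 11110xxx → 4-byte sequence.
Byte 1: 0xF0 = 11110000, payload 000 (3 bits).
Byte 2: 0x9D = 10011101 (10xxxxxx ✓), payload 011101.
Byte 3: 0x99 = 10011001 (10xxxxxx ✓), payload 011001.
Byte 4: 0x90 = 10010000 (10xxxxxx ✓), payload 010000.
Concatenate: 000011101011001010000 = 0x1D650 (21 bits → U+1D650).

U+1D650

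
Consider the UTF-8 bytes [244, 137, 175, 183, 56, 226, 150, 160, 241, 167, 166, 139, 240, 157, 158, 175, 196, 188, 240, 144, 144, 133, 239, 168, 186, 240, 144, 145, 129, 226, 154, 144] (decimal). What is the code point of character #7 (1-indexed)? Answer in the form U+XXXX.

U+10405

Offset 0: leading byte 0xF4 = 11110100 → 4-byte char #1 = F4 89 AF B7.
Offset 4: leading byte 0x38 = 00111000 → 1-byte char #2 = 38.
Offset 5: leading byte 0xE2 = 11100010 → 3-byte char #3 = E2 96 A0.
Offset 8: leading byte 0xF1 = 11110001 → 4-byte char #4 = F1 A7 A6 8B.
Offset 12: leading byte 0xF0 = 11110000 → 4-byte char #5 = F0 9D 9E AF.
Offset 16: leading byte 0xC4 = 11000100 → 2-byte char #6 = C4 BC.
Offset 18: leading byte 0xF0 = 11110000 → 4-byte char #7 = F0 90 90 85.
Leading byte 0xF0 = 11110000 matches 11110xxx → 4-byte sequence.
Byte 1: 0xF0 = 11110000, payload 000 (3 bits).
Byte 2: 0x90 = 10010000 (10xxxxxx ✓), payload 010000.
Byte 3: 0x90 = 10010000 (10xxxxxx ✓), payload 010000.
Byte 4: 0x85 = 10000101 (10xxxxxx ✓), payload 000101.
Concatenate: 000010000010000000101 = 0x10405 (21 bits → U+10405).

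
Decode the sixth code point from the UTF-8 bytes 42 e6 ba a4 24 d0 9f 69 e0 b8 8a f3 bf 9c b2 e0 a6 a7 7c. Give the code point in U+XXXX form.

Offset 0: leading byte 0x42 = 01000010 → 1-byte char #1 = 42.
Offset 1: leading byte 0xE6 = 11100110 → 3-byte char #2 = E6 BA A4.
Offset 4: leading byte 0x24 = 00100100 → 1-byte char #3 = 24.
Offset 5: leading byte 0xD0 = 11010000 → 2-byte char #4 = D0 9F.
Offset 7: leading byte 0x69 = 01101001 → 1-byte char #5 = 69.
Offset 8: leading byte 0xE0 = 11100000 → 3-byte char #6 = E0 B8 8A.
Leading byte 0xE0 = 11100000 matches 1110xxxx → 3-byte sequence.
Byte 1: 0xE0 = 11100000, payload 0000 (4 bits).
Byte 2: 0xB8 = 10111000 (10xxxxxx ✓), payload 111000.
Byte 3: 0x8A = 10001010 (10xxxxxx ✓), payload 001010.
Concatenate: 0000111000001010 = 0xE0A (16 bits → U+0E0A).

U+0E0A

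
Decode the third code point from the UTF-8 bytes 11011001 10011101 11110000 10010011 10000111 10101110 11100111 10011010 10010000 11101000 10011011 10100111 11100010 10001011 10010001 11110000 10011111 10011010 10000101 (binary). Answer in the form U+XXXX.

U+7690

Offset 0: leading byte 0xD9 = 11011001 → 2-byte char #1 = D9 9D.
Offset 2: leading byte 0xF0 = 11110000 → 4-byte char #2 = F0 93 87 AE.
Offset 6: leading byte 0xE7 = 11100111 → 3-byte char #3 = E7 9A 90.
Leading byte 0xE7 = 11100111 matches 1110xxxx → 3-byte sequence.
Byte 1: 0xE7 = 11100111, payload 0111 (4 bits).
Byte 2: 0x9A = 10011010 (10xxxxxx ✓), payload 011010.
Byte 3: 0x90 = 10010000 (10xxxxxx ✓), payload 010000.
Concatenate: 0111011010010000 = 0x7690 (16 bits → U+7690).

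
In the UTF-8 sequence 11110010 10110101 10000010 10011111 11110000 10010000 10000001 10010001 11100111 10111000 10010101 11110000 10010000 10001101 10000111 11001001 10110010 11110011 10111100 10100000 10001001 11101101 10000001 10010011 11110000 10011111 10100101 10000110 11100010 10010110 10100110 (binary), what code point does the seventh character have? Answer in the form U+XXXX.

Offset 0: leading byte 0xF2 = 11110010 → 4-byte char #1 = F2 B5 82 9F.
Offset 4: leading byte 0xF0 = 11110000 → 4-byte char #2 = F0 90 81 91.
Offset 8: leading byte 0xE7 = 11100111 → 3-byte char #3 = E7 B8 95.
Offset 11: leading byte 0xF0 = 11110000 → 4-byte char #4 = F0 90 8D 87.
Offset 15: leading byte 0xC9 = 11001001 → 2-byte char #5 = C9 B2.
Offset 17: leading byte 0xF3 = 11110011 → 4-byte char #6 = F3 BC A0 89.
Offset 21: leading byte 0xED = 11101101 → 3-byte char #7 = ED 81 93.
Leading byte 0xED = 11101101 matches 1110xxxx → 3-byte sequence.
Byte 1: 0xED = 11101101, payload 1101 (4 bits).
Byte 2: 0x81 = 10000001 (10xxxxxx ✓), payload 000001.
Byte 3: 0x93 = 10010011 (10xxxxxx ✓), payload 010011.
Concatenate: 1101000001010011 = 0xD053 (16 bits → U+D053).

U+D053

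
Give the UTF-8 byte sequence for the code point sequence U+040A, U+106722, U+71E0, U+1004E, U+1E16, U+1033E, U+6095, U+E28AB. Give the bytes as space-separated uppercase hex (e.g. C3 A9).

U+040A: 2-byte form → D0 8A.
U+106722: 4-byte form → F4 86 9C A2.
U+71E0: 3-byte form → E7 87 A0.
U+1004E: 4-byte form → F0 90 81 8E.
U+1E16: 3-byte form → E1 B8 96.
U+1033E: 4-byte form → F0 90 8C BE.
U+6095: 3-byte form → E6 82 95.
U+E28AB: 4-byte form → F3 A2 A2 AB.
Concatenated (27 bytes): D0 8A F4 86 9C A2 E7 87 A0 F0 90 81 8E E1 B8 96 F0 90 8C BE E6 82 95 F3 A2 A2 AB.

D0 8A F4 86 9C A2 E7 87 A0 F0 90 81 8E E1 B8 96 F0 90 8C BE E6 82 95 F3 A2 A2 AB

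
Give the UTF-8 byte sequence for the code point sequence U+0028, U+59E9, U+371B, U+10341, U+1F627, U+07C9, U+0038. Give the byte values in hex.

U+0028: 1-byte form → 28.
U+59E9: 3-byte form → E5 A7 A9.
U+371B: 3-byte form → E3 9C 9B.
U+10341: 4-byte form → F0 90 8D 81.
U+1F627: 4-byte form → F0 9F 98 A7.
U+07C9: 2-byte form → DF 89.
U+0038: 1-byte form → 38.
Concatenated (18 bytes): 28 E5 A7 A9 E3 9C 9B F0 90 8D 81 F0 9F 98 A7 DF 89 38.

28 E5 A7 A9 E3 9C 9B F0 90 8D 81 F0 9F 98 A7 DF 89 38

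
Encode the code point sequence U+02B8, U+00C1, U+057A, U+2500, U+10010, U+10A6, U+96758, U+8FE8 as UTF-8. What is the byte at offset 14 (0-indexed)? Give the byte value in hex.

U+02B8 → 2-byte form CA B8 at offsets 0–1.
U+00C1 → 2-byte form C3 81 at offsets 2–3.
U+057A → 2-byte form D5 BA at offsets 4–5.
U+2500 → 3-byte form E2 94 80 at offsets 6–8.
U+10010 → 4-byte form F0 90 80 90 at offsets 9–12.
U+10A6 → 3-byte form E1 82 A6 at offsets 13–15.
Offset 14 falls in char 6's range; it's byte 2 of E1 82 A6 = 0x82.

0x82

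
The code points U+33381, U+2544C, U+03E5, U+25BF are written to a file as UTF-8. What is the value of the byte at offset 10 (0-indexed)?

0xE2

U+33381 → 4-byte form F0 B3 8E 81 at offsets 0–3.
U+2544C → 4-byte form F0 A5 91 8C at offsets 4–7.
U+03E5 → 2-byte form CF A5 at offsets 8–9.
U+25BF → 3-byte form E2 96 BF at offsets 10–12.
Offset 10 falls in char 4's range; it's byte 1 of E2 96 BF = 0xE2.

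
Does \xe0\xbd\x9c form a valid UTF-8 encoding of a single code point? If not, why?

Leading byte 0xE0 = 11100000 → 3-byte form.
Continuation bytes 0xBD=10111101, 0x9C=10011100 all match 10xxxxxx.
Decoded value 0xF5C is ≥ 0x800 (shortest form) and not a surrogate.

valid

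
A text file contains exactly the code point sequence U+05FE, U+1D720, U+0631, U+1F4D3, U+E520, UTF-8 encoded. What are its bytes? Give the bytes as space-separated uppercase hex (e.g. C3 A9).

U+05FE: 2-byte form → D7 BE.
U+1D720: 4-byte form → F0 9D 9C A0.
U+0631: 2-byte form → D8 B1.
U+1F4D3: 4-byte form → F0 9F 93 93.
U+E520: 3-byte form → EE 94 A0.
Concatenated (15 bytes): D7 BE F0 9D 9C A0 D8 B1 F0 9F 93 93 EE 94 A0.

D7 BE F0 9D 9C A0 D8 B1 F0 9F 93 93 EE 94 A0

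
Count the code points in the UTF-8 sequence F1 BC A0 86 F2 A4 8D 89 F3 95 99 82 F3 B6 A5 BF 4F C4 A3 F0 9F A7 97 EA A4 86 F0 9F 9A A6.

Byte at offset 0: 0xF1 = 11110001 → 4-byte char (#1). Advance 4.
Byte at offset 4: 0xF2 = 11110010 → 4-byte char (#2). Advance 4.
Byte at offset 8: 0xF3 = 11110011 → 4-byte char (#3). Advance 4.
Byte at offset 12: 0xF3 = 11110011 → 4-byte char (#4). Advance 4.
Byte at offset 16: 0x4F = 01001111 → 1-byte char (#5). Advance 1.
Byte at offset 17: 0xC4 = 11000100 → 2-byte char (#6). Advance 2.
Byte at offset 19: 0xF0 = 11110000 → 4-byte char (#7). Advance 4.
Byte at offset 23: 0xEA = 11101010 → 3-byte char (#8). Advance 3.
Byte at offset 26: 0xF0 = 11110000 → 4-byte char (#9). Advance 4.
Reached end at offset 30 after 9 code points.

9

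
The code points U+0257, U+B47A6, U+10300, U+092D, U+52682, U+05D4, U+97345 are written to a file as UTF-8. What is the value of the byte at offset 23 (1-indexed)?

1-indexed offset 23 is 0-indexed offset 22.
U+0257 → 2-byte form C9 97 at offsets 0–1.
U+B47A6 → 4-byte form F2 B4 9E A6 at offsets 2–5.
U+10300 → 4-byte form F0 90 8C 80 at offsets 6–9.
U+092D → 3-byte form E0 A4 AD at offsets 10–12.
U+52682 → 4-byte form F1 92 9A 82 at offsets 13–16.
U+05D4 → 2-byte form D7 94 at offsets 17–18.
U+97345 → 4-byte form F2 97 8D 85 at offsets 19–22.
Offset 22 falls in char 7's range; it's byte 4 of F2 97 8D 85 = 0x85.

0x85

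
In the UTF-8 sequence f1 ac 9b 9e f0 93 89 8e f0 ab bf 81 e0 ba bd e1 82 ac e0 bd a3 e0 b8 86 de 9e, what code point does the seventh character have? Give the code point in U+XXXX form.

U+0E06

Offset 0: leading byte 0xF1 = 11110001 → 4-byte char #1 = F1 AC 9B 9E.
Offset 4: leading byte 0xF0 = 11110000 → 4-byte char #2 = F0 93 89 8E.
Offset 8: leading byte 0xF0 = 11110000 → 4-byte char #3 = F0 AB BF 81.
Offset 12: leading byte 0xE0 = 11100000 → 3-byte char #4 = E0 BA BD.
Offset 15: leading byte 0xE1 = 11100001 → 3-byte char #5 = E1 82 AC.
Offset 18: leading byte 0xE0 = 11100000 → 3-byte char #6 = E0 BD A3.
Offset 21: leading byte 0xE0 = 11100000 → 3-byte char #7 = E0 B8 86.
Leading byte 0xE0 = 11100000 matches 1110xxxx → 3-byte sequence.
Byte 1: 0xE0 = 11100000, payload 0000 (4 bits).
Byte 2: 0xB8 = 10111000 (10xxxxxx ✓), payload 111000.
Byte 3: 0x86 = 10000110 (10xxxxxx ✓), payload 000110.
Concatenate: 0000111000000110 = 0xE06 (16 bits → U+0E06).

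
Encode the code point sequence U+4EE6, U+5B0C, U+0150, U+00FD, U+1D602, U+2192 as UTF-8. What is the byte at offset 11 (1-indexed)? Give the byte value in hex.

0xF0

1-indexed offset 11 is 0-indexed offset 10.
U+4EE6 → 3-byte form E4 BB A6 at offsets 0–2.
U+5B0C → 3-byte form E5 AC 8C at offsets 3–5.
U+0150 → 2-byte form C5 90 at offsets 6–7.
U+00FD → 2-byte form C3 BD at offsets 8–9.
U+1D602 → 4-byte form F0 9D 98 82 at offsets 10–13.
Offset 10 falls in char 5's range; it's byte 1 of F0 9D 98 82 = 0xF0.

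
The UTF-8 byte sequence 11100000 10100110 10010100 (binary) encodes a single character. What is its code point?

Leading byte 0xE0 = 11100000 matches 1110xxxx → 3-byte sequence.
Byte 1: 0xE0 = 11100000, payload 0000 (4 bits).
Byte 2: 0xA6 = 10100110 (10xxxxxx ✓), payload 100110.
Byte 3: 0x94 = 10010100 (10xxxxxx ✓), payload 010100.
Concatenate: 0000100110010100 = 0x994 (16 bits → U+0994).

U+0994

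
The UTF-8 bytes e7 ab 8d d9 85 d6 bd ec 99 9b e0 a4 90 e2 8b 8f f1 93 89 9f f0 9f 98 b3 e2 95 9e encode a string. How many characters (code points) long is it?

Byte at offset 0: 0xE7 = 11100111 → 3-byte char (#1). Advance 3.
Byte at offset 3: 0xD9 = 11011001 → 2-byte char (#2). Advance 2.
Byte at offset 5: 0xD6 = 11010110 → 2-byte char (#3). Advance 2.
Byte at offset 7: 0xEC = 11101100 → 3-byte char (#4). Advance 3.
Byte at offset 10: 0xE0 = 11100000 → 3-byte char (#5). Advance 3.
Byte at offset 13: 0xE2 = 11100010 → 3-byte char (#6). Advance 3.
Byte at offset 16: 0xF1 = 11110001 → 4-byte char (#7). Advance 4.
Byte at offset 20: 0xF0 = 11110000 → 4-byte char (#8). Advance 4.
Byte at offset 24: 0xE2 = 11100010 → 3-byte char (#9). Advance 3.
Reached end at offset 27 after 9 code points.

9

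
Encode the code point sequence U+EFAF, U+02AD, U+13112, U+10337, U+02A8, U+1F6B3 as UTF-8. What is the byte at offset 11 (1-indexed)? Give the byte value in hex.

0x90

1-indexed offset 11 is 0-indexed offset 10.
U+EFAF → 3-byte form EE BE AF at offsets 0–2.
U+02AD → 2-byte form CA AD at offsets 3–4.
U+13112 → 4-byte form F0 93 84 92 at offsets 5–8.
U+10337 → 4-byte form F0 90 8C B7 at offsets 9–12.
Offset 10 falls in char 4's range; it's byte 2 of F0 90 8C B7 = 0x90.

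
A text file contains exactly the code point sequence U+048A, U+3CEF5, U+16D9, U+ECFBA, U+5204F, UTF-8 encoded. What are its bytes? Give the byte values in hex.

U+048A: 2-byte form → D2 8A.
U+3CEF5: 4-byte form → F0 BC BB B5.
U+16D9: 3-byte form → E1 9B 99.
U+ECFBA: 4-byte form → F3 AC BE BA.
U+5204F: 4-byte form → F1 92 81 8F.
Concatenated (17 bytes): D2 8A F0 BC BB B5 E1 9B 99 F3 AC BE BA F1 92 81 8F.

D2 8A F0 BC BB B5 E1 9B 99 F3 AC BE BA F1 92 81 8F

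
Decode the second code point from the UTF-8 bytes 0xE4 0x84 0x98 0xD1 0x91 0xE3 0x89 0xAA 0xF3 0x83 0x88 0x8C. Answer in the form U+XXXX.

U+0451

Offset 0: leading byte 0xE4 = 11100100 → 3-byte char #1 = E4 84 98.
Offset 3: leading byte 0xD1 = 11010001 → 2-byte char #2 = D1 91.
Leading byte 0xD1 = 11010001 matches 110xxxxx → 2-byte sequence.
Byte 1: 0xD1 = 11010001, payload 10001 (5 bits).
Byte 2: 0x91 = 10010001 (10xxxxxx ✓), payload 010001.
Concatenate: 10001010001 = 0x451 (11 bits → U+0451).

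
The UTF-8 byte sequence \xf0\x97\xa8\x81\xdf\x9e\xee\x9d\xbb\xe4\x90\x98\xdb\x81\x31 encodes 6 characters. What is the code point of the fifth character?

Offset 0: leading byte 0xF0 = 11110000 → 4-byte char #1 = F0 97 A8 81.
Offset 4: leading byte 0xDF = 11011111 → 2-byte char #2 = DF 9E.
Offset 6: leading byte 0xEE = 11101110 → 3-byte char #3 = EE 9D BB.
Offset 9: leading byte 0xE4 = 11100100 → 3-byte char #4 = E4 90 98.
Offset 12: leading byte 0xDB = 11011011 → 2-byte char #5 = DB 81.
Leading byte 0xDB = 11011011 matches 110xxxxx → 2-byte sequence.
Byte 1: 0xDB = 11011011, payload 11011 (5 bits).
Byte 2: 0x81 = 10000001 (10xxxxxx ✓), payload 000001.
Concatenate: 11011000001 = 0x6C1 (11 bits → U+06C1).

U+06C1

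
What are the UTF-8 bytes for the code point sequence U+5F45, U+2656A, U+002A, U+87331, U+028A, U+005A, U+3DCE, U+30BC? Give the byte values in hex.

U+5F45: 3-byte form → E5 BD 85.
U+2656A: 4-byte form → F0 A6 95 AA.
U+002A: 1-byte form → 2A.
U+87331: 4-byte form → F2 87 8C B1.
U+028A: 2-byte form → CA 8A.
U+005A: 1-byte form → 5A.
U+3DCE: 3-byte form → E3 B7 8E.
U+30BC: 3-byte form → E3 82 BC.
Concatenated (21 bytes): E5 BD 85 F0 A6 95 AA 2A F2 87 8C B1 CA 8A 5A E3 B7 8E E3 82 BC.

E5 BD 85 F0 A6 95 AA 2A F2 87 8C B1 CA 8A 5A E3 B7 8E E3 82 BC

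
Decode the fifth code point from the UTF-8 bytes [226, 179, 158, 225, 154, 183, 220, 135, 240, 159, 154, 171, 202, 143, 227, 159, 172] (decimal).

Offset 0: leading byte 0xE2 = 11100010 → 3-byte char #1 = E2 B3 9E.
Offset 3: leading byte 0xE1 = 11100001 → 3-byte char #2 = E1 9A B7.
Offset 6: leading byte 0xDC = 11011100 → 2-byte char #3 = DC 87.
Offset 8: leading byte 0xF0 = 11110000 → 4-byte char #4 = F0 9F 9A AB.
Offset 12: leading byte 0xCA = 11001010 → 2-byte char #5 = CA 8F.
Leading byte 0xCA = 11001010 matches 110xxxxx → 2-byte sequence.
Byte 1: 0xCA = 11001010, payload 01010 (5 bits).
Byte 2: 0x8F = 10001111 (10xxxxxx ✓), payload 001111.
Concatenate: 01010001111 = 0x28F (11 bits → U+028F).

U+028F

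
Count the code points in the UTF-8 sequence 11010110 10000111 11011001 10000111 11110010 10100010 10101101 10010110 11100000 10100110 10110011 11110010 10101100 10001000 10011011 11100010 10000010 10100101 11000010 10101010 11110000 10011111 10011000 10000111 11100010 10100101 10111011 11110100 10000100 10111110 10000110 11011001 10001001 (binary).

Byte at offset 0: 0xD6 = 11010110 → 2-byte char (#1). Advance 2.
Byte at offset 2: 0xD9 = 11011001 → 2-byte char (#2). Advance 2.
Byte at offset 4: 0xF2 = 11110010 → 4-byte char (#3). Advance 4.
Byte at offset 8: 0xE0 = 11100000 → 3-byte char (#4). Advance 3.
Byte at offset 11: 0xF2 = 11110010 → 4-byte char (#5). Advance 4.
Byte at offset 15: 0xE2 = 11100010 → 3-byte char (#6). Advance 3.
Byte at offset 18: 0xC2 = 11000010 → 2-byte char (#7). Advance 2.
Byte at offset 20: 0xF0 = 11110000 → 4-byte char (#8). Advance 4.
Byte at offset 24: 0xE2 = 11100010 → 3-byte char (#9). Advance 3.
Byte at offset 27: 0xF4 = 11110100 → 4-byte char (#10). Advance 4.
Byte at offset 31: 0xD9 = 11011001 → 2-byte char (#11). Advance 2.
Reached end at offset 33 after 11 code points.

11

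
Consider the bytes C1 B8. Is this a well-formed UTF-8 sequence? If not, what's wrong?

Leading byte 0xC1 = 11000001 → 2-byte form.
Continuation bytes all match 10xxxxxx. Payload decodes to 0x78.
But 0x78 < 0x80, the minimum for a 2-byte sequence — this is an overlong encoding.

invalid (overlong encoding)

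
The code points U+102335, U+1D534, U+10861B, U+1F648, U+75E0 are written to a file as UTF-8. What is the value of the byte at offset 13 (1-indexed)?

1-indexed offset 13 is 0-indexed offset 12.
U+102335 → 4-byte form F4 82 8C B5 at offsets 0–3.
U+1D534 → 4-byte form F0 9D 94 B4 at offsets 4–7.
U+10861B → 4-byte form F4 88 98 9B at offsets 8–11.
U+1F648 → 4-byte form F0 9F 99 88 at offsets 12–15.
Offset 12 falls in char 4's range; it's byte 1 of F0 9F 99 88 = 0xF0.

0xF0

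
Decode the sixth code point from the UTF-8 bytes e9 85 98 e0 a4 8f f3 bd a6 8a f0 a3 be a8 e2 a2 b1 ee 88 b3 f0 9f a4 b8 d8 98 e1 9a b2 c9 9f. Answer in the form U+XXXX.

Offset 0: leading byte 0xE9 = 11101001 → 3-byte char #1 = E9 85 98.
Offset 3: leading byte 0xE0 = 11100000 → 3-byte char #2 = E0 A4 8F.
Offset 6: leading byte 0xF3 = 11110011 → 4-byte char #3 = F3 BD A6 8A.
Offset 10: leading byte 0xF0 = 11110000 → 4-byte char #4 = F0 A3 BE A8.
Offset 14: leading byte 0xE2 = 11100010 → 3-byte char #5 = E2 A2 B1.
Offset 17: leading byte 0xEE = 11101110 → 3-byte char #6 = EE 88 B3.
Leading byte 0xEE = 11101110 matches 1110xxxx → 3-byte sequence.
Byte 1: 0xEE = 11101110, payload 1110 (4 bits).
Byte 2: 0x88 = 10001000 (10xxxxxx ✓), payload 001000.
Byte 3: 0xB3 = 10110011 (10xxxxxx ✓), payload 110011.
Concatenate: 1110001000110011 = 0xE233 (16 bits → U+E233).

U+E233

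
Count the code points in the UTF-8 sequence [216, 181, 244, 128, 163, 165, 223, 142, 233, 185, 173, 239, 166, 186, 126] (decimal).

Byte at offset 0: 0xD8 = 11011000 → 2-byte char (#1). Advance 2.
Byte at offset 2: 0xF4 = 11110100 → 4-byte char (#2). Advance 4.
Byte at offset 6: 0xDF = 11011111 → 2-byte char (#3). Advance 2.
Byte at offset 8: 0xE9 = 11101001 → 3-byte char (#4). Advance 3.
Byte at offset 11: 0xEF = 11101111 → 3-byte char (#5). Advance 3.
Byte at offset 14: 0x7E = 01111110 → 1-byte char (#6). Advance 1.
Reached end at offset 15 after 6 code points.

6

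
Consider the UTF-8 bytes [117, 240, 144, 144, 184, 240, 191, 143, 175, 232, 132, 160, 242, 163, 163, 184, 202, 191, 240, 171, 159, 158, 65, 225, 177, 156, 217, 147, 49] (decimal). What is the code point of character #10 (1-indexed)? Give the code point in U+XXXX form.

Offset 0: leading byte 0x75 = 01110101 → 1-byte char #1 = 75.
Offset 1: leading byte 0xF0 = 11110000 → 4-byte char #2 = F0 90 90 B8.
Offset 5: leading byte 0xF0 = 11110000 → 4-byte char #3 = F0 BF 8F AF.
Offset 9: leading byte 0xE8 = 11101000 → 3-byte char #4 = E8 84 A0.
Offset 12: leading byte 0xF2 = 11110010 → 4-byte char #5 = F2 A3 A3 B8.
Offset 16: leading byte 0xCA = 11001010 → 2-byte char #6 = CA BF.
Offset 18: leading byte 0xF0 = 11110000 → 4-byte char #7 = F0 AB 9F 9E.
Offset 22: leading byte 0x41 = 01000001 → 1-byte char #8 = 41.
Offset 23: leading byte 0xE1 = 11100001 → 3-byte char #9 = E1 B1 9C.
Offset 26: leading byte 0xD9 = 11011001 → 2-byte char #10 = D9 93.
Leading byte 0xD9 = 11011001 matches 110xxxxx → 2-byte sequence.
Byte 1: 0xD9 = 11011001, payload 11001 (5 bits).
Byte 2: 0x93 = 10010011 (10xxxxxx ✓), payload 010011.
Concatenate: 11001010011 = 0x653 (11 bits → U+0653).

U+0653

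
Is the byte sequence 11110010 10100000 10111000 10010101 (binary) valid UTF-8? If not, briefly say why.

valid

Leading byte 0xF2 = 11110010 → 4-byte form.
Continuation bytes 0xA0=10100000, 0xB8=10111000, 0x95=10010101 all match 10xxxxxx.
Decoded value 0xA0E15 is ≥ 0x10000 (shortest form) and not a surrogate.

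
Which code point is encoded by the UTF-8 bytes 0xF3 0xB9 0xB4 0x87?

U+F9D07

Leading byte 0xF3 = 11110011 matches 11110xxx → 4-byte sequence.
Byte 1: 0xF3 = 11110011, payload 011 (3 bits).
Byte 2: 0xB9 = 10111001 (10xxxxxx ✓), payload 111001.
Byte 3: 0xB4 = 10110100 (10xxxxxx ✓), payload 110100.
Byte 4: 0x87 = 10000111 (10xxxxxx ✓), payload 000111.
Concatenate: 011111001110100000111 = 0xF9D07 (21 bits → U+F9D07).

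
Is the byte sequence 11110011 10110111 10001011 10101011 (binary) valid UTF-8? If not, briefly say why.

valid

Leading byte 0xF3 = 11110011 → 4-byte form.
Continuation bytes 0xB7=10110111, 0x8B=10001011, 0xAB=10101011 all match 10xxxxxx.
Decoded value 0xF72EB is ≥ 0x10000 (shortest form) and not a surrogate.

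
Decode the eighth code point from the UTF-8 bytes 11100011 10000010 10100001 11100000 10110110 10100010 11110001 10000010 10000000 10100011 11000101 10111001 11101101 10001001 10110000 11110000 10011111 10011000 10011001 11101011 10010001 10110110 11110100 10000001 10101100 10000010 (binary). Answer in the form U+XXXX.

Offset 0: leading byte 0xE3 = 11100011 → 3-byte char #1 = E3 82 A1.
Offset 3: leading byte 0xE0 = 11100000 → 3-byte char #2 = E0 B6 A2.
Offset 6: leading byte 0xF1 = 11110001 → 4-byte char #3 = F1 82 80 A3.
Offset 10: leading byte 0xC5 = 11000101 → 2-byte char #4 = C5 B9.
Offset 12: leading byte 0xED = 11101101 → 3-byte char #5 = ED 89 B0.
Offset 15: leading byte 0xF0 = 11110000 → 4-byte char #6 = F0 9F 98 99.
Offset 19: leading byte 0xEB = 11101011 → 3-byte char #7 = EB 91 B6.
Offset 22: leading byte 0xF4 = 11110100 → 4-byte char #8 = F4 81 AC 82.
Leading byte 0xF4 = 11110100 matches 11110xxx → 4-byte sequence.
Byte 1: 0xF4 = 11110100, payload 100 (3 bits).
Byte 2: 0x81 = 10000001 (10xxxxxx ✓), payload 000001.
Byte 3: 0xAC = 10101100 (10xxxxxx ✓), payload 101100.
Byte 4: 0x82 = 10000010 (10xxxxxx ✓), payload 000010.
Concatenate: 100000001101100000010 = 0x101B02 (21 bits → U+101B02).

U+101B02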